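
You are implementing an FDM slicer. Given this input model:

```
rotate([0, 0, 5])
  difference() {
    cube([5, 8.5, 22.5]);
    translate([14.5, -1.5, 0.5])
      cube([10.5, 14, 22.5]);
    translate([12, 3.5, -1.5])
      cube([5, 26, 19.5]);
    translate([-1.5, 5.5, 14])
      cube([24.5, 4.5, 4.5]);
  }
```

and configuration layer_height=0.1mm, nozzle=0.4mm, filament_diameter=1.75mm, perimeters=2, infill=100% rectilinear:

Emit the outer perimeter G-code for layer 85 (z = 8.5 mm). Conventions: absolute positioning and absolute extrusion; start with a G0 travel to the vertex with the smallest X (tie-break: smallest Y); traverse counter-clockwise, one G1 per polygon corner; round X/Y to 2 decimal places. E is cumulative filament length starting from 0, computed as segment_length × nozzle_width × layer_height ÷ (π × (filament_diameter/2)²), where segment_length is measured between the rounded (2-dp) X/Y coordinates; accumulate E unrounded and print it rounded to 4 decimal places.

G0 X-0.74 Y8.47 Z8.50
G1 X0.00 Y0.00 E0.1414
G1 X4.98 Y0.44 E0.2245
G1 X4.24 Y8.90 E0.3658
G1 X-0.74 Y8.47 E0.4489

At z = 8.5 mm: the cube is present — its section is the full 5×8.5 rectangle; the cube at (14.5, -1.5) (footprint 10.5×14) is included at this height; the 5×26 cube at (12, 3.5) contributes its full rectangle; the cube at (-1.5, 5.5) is not intersected at this z (z outside [14, 18.5]); Taking the first minus the rest: starting from the 5×8.5 cube, the 10.5×14 cube at (14.5, -1.5) misses the remaining region (no effect); the 5×26 cube at (12, 3.5) misses the remaining region (no effect) — 1 connected region; (whole slice rotated 5° about Z — lengths, areas and connectivity unchanged). The outline is a single polygon with 4 vertices. Extrusion per mm of travel: 0.4 × 0.1 / (π × 0.875²) = 0.016630. Accumulating E over each segment gives final E = 0.4489.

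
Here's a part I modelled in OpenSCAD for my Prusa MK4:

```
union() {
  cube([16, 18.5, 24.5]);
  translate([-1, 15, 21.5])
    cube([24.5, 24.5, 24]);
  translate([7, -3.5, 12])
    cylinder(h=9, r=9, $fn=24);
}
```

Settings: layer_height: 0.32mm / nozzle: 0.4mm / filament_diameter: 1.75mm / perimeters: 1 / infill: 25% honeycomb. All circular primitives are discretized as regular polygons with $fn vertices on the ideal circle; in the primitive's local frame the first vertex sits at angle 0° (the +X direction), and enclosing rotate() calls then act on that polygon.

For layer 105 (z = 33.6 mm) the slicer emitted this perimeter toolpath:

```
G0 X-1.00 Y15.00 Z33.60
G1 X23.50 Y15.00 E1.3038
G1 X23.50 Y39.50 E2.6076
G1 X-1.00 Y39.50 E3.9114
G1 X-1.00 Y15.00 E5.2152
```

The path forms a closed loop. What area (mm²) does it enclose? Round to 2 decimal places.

600.25 mm²

Apply the shoelace formula to the sequence of (X, Y) vertices; enclosed area = 600.25 mm².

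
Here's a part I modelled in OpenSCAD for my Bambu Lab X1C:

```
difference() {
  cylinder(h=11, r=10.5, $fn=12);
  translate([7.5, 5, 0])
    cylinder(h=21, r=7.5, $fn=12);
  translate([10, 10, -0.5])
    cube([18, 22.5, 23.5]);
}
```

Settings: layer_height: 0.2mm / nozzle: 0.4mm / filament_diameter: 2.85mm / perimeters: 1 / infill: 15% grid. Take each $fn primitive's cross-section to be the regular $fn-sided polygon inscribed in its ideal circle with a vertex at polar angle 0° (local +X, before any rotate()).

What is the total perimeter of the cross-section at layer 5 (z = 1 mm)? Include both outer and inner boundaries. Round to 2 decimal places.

At z = 1 mm: the r=10.5 cylinder contributes a regular 12-gon of circumradius 10.5 (perimeter = 2·12·10.500·sin(180°/12) = 65.22 mm); the cylinder at (7.5, 5): section is a regular 12-gon, circumradius r=7.5 (perimeter = 2·12·7.500·sin(180°/12) = 46.59 mm); the cube at (10, 10) is present — its section is the full 18×22.5 rectangle (perimeter 81.00 mm); After the difference (first − rest): starting from the r=10.5 cylinder, the r=7.5 cylinder at (7.5, 5) partially overlaps it — only the 88.88 mm² overlap (of its 168.75 mm²) is removed, clipping the outline; the 18×22.5 cube at (10, 10) misses the remaining region (no effect) — boundary = 69.05 mm. Overall, the cross-section is a single solid region. Total boundary length (outer) = 69.05 mm.

69.05 mm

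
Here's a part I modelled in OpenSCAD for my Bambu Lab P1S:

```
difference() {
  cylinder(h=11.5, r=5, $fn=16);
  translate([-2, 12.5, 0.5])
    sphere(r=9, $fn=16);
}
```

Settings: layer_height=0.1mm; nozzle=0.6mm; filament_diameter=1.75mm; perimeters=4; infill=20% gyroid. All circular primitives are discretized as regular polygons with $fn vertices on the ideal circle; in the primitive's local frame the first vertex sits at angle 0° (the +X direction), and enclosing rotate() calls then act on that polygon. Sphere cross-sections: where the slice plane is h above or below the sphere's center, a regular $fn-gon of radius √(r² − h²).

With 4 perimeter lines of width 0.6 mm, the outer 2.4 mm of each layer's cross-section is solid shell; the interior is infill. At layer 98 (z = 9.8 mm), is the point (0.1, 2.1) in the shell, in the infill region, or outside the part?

At z = 9.8 mm: the r=5 cylinder gives a regular 16-gon of circumradius 5 (constant along its height); the sphere at (-2, 12.5) is absent (|z−center|=9.300 > r=9); After the difference (first − rest): none of the subtracted shapes is present at this height, so the r=5 cylinder is unchanged — 1 connected region. Overall, the cross-section is a single solid region. The nearest boundary edge runs (1.91, 4.62)→(0.00, 5.00); distance from the point to it = 2.82 mm. The point is inside the cross-section and 2.82 mm from the nearest boundary — more than the 2.4 mm shell width (4 × 0.6), so it's in the infill interior.

infill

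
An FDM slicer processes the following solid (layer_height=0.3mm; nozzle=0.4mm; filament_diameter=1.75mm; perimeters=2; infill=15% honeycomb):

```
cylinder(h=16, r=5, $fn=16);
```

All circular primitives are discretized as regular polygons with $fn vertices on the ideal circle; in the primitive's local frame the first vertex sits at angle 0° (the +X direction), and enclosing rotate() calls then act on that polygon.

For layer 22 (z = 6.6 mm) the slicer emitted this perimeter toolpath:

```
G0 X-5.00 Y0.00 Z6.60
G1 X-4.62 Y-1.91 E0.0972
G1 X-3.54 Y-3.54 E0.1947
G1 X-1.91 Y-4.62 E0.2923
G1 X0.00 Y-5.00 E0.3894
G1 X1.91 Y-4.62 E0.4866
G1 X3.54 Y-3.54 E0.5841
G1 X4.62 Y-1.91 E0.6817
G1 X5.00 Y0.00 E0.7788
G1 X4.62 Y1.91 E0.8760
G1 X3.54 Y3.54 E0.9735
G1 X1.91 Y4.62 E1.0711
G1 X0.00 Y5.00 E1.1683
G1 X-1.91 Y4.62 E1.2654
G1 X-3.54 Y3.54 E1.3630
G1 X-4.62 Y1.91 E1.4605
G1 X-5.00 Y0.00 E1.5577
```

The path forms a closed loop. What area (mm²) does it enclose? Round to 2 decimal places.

76.57 mm²

Apply the shoelace formula to the sequence of (X, Y) vertices; enclosed area = 76.57 mm².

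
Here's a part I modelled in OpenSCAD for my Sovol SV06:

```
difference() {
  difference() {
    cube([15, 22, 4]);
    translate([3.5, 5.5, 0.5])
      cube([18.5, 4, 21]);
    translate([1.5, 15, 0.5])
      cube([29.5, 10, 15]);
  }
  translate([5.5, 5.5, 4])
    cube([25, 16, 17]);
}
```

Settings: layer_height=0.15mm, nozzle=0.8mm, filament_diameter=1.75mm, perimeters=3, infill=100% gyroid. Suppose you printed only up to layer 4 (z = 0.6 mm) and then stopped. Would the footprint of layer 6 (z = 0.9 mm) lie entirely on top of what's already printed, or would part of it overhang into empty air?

Compare the two slices. At z = 0.6: the cube (footprint 15×22) is included at this height (area 330.00 mm²); the cube at (3.5, 5.5) is present — its section is the full 18.5×4 rectangle (area 74.00 mm²); the 29.5×10 cube at (1.5, 15) contributes its full rectangle (area 295.00 mm²); After the difference (first − rest): starting from the 15×22 cube (330.00 mm²), the 18.5×4 cube at (3.5, 5.5) partially overlaps it — only the 46.00 mm² overlap (of its 74.00 mm²) is removed, clipping the outline; the 29.5×10 cube at (1.5, 15) partially overlaps it — only the 94.50 mm² overlap (of its 295.00 mm²) is removed, clipping the outline — area = 189.50 mm²; the cube at (5.5, 5.5) is absent (z outside [4, 21]); After the difference (first − rest): none of the subtracted shapes is present at this height, so that combined region is unchanged — area = 189.50 mm². At z = 0.9: the cube is present — its section is the full 15×22 rectangle (area 330.00 mm²); the 18.5×4 cube at (3.5, 5.5) contributes its full rectangle (area 74.00 mm²); the 29.5×10 cube at (1.5, 15) contributes its full rectangle (area 295.00 mm²); After the difference (first − rest): starting from the 15×22 cube (330.00 mm²), the 18.5×4 cube at (3.5, 5.5) partially overlaps it — only the 46.00 mm² overlap (of its 74.00 mm²) is removed, clipping the outline; the 29.5×10 cube at (1.5, 15) partially overlaps it — only the 94.50 mm² overlap (of its 295.00 mm²) is removed, clipping the outline — area = 189.50 mm²; the cube at (5.5, 5.5) is absent (z outside [4, 21]); Subtracting the remaining from the first: none of the subtracted shapes is present at this height, so that combined region is unchanged — area = 189.50 mm². Checking containment: the cross-section at z = 0.9 is a subset of the cross-section at z = 0.6.

entirely on top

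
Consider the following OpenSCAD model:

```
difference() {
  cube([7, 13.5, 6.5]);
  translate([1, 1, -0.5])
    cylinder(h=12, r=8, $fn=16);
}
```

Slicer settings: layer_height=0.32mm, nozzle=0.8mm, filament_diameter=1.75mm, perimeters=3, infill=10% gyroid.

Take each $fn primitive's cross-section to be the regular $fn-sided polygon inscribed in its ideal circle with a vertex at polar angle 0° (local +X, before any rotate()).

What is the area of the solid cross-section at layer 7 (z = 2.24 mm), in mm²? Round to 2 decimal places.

37.25 mm²

At z = 2.24 mm: the cube (footprint 7×13.5) is included at this height (area 94.50 mm²); the cylinder at (1, 1): section is a regular 16-gon, circumradius r=8 (area = (16/2)·8.000²·sin(360°/16) = 195.93 mm²); Taking the first minus the rest: starting from the 7×13.5 cube (94.50 mm²), the r=8 cylinder at (1, 1) partially overlaps it — only the 57.25 mm² overlap (of its 195.93 mm²) is removed, clipping the outline — area = 37.25 mm². Overall, the cross-section is a single solid region. Net area = 37.25 mm².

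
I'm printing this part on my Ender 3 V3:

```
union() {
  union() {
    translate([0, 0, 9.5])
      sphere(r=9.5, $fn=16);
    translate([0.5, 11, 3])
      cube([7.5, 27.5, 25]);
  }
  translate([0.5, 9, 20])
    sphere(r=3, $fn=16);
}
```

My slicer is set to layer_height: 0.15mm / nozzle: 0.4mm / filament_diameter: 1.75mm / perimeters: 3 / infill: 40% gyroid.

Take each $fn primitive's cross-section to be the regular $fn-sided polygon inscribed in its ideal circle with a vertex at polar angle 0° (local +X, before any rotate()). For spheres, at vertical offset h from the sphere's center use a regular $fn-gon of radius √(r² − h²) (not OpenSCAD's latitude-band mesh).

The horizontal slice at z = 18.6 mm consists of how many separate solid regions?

2

At z = 18.6 mm: the r=9.5 sphere slices to a regular 16-gon of circumradius 2.728 (√(r²−h²) with h=9.1 from center); the cube at (0.5, 11) is present — its section is the full 7.5×27.5 rectangle; Combining (union): the 2 present regions are separate (no shared area or edge), so areas and boundary lengths simply add and each stays a separate island — 2 connected regions; the r=3 sphere at (0.5, 9) contributes a regular 16-gon of circumradius √(3²−1.4²) = 2.653; Taking the union: the regions partially overlap (shared area 0.71 mm²), so overlapping operands fuse into one piece — 2 connected regions. The result has 2 disconnected regions.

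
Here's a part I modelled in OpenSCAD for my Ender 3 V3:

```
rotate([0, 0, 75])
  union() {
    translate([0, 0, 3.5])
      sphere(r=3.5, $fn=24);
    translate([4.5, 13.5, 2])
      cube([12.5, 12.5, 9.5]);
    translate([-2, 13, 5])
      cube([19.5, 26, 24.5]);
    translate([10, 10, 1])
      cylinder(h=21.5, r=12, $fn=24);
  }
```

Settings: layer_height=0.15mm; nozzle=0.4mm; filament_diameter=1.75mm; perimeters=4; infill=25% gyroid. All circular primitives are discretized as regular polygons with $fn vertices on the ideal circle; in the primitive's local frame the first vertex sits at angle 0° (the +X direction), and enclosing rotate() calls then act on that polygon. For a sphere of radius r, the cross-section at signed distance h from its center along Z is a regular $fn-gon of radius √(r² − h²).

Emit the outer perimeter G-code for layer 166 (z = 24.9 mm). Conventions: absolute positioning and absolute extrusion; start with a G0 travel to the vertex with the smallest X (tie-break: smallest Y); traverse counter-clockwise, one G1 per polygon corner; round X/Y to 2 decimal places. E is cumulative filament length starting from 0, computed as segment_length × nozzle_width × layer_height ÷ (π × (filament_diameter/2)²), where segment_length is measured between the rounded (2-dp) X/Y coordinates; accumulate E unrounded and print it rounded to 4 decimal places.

At z = 24.9 mm: the sphere is absent (|z−center|=21.400 > r=3.5); the cube at (4.5, 13.5) does not reach this height (z outside [2, 11.5]); the cube at (-2, 13) is present — its section is the full 19.5×26 rectangle; the cylinder at (10, 10) is absent (z outside [1, 22.5]); Merging all regions: only the 19.5×26 cube at (-2, 13) is present, so the union is just that shape — 1 connected region; (rotated 75° about Z; rotation is an isometry so areas/perimeters/island counts are preserved). The outline is a single polygon with 4 vertices. Extrusion per mm of travel: 0.4 × 0.15 / (π × 0.875²) = 0.024945. Accumulating E over each segment gives final E = 2.2702.

G0 X-38.19 Y8.16 Z24.90
G1 X-13.07 Y1.43 E0.6487
G1 X-8.03 Y20.27 E1.1352
G1 X-33.14 Y27.00 E1.7837
G1 X-38.19 Y8.16 E2.2702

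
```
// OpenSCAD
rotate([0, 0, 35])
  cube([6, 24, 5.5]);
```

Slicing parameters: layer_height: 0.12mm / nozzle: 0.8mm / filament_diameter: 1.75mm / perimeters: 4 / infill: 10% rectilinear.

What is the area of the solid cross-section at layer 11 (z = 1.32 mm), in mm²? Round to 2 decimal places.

At z = 1.32 mm: the 6×24 cube contributes its full rectangle (area 144.00 mm²); (whole slice rotated 35° about Z — lengths, areas and connectivity unchanged). Overall, the cross-section is a single solid region. Net area = 144.00 mm².

144.00 mm²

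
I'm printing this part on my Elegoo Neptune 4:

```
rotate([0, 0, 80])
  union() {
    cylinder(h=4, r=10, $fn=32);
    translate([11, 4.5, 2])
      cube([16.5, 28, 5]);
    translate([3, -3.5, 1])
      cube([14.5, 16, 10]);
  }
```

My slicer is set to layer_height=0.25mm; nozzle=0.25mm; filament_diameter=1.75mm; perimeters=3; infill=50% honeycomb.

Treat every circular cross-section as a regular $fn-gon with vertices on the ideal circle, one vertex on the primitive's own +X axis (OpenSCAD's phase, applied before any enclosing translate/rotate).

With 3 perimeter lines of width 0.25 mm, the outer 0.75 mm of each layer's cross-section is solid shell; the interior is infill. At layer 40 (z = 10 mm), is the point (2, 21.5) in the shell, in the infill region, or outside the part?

At z = 10 mm: the cylinder is absent (z outside [0, 4]); the cube at (11, 4.5) is absent (z outside [2, 7]); the cube at (3, -3.5) is present — its section is the full 14.5×16 rectangle; Merging all regions: only the 14.5×16 cube at (3, -3.5) is present, so the union is just that shape — 1 connected region; (whole slice rotated 80° about Z — lengths, areas and connectivity unchanged). Overall, the cross-section is a single solid region. Undo the 80° rotation: the query point maps to (21.521, 1.764) in the un-rotated model frame. The nearest boundary edge runs (17.50, -3.50)→(17.50, 12.50); distance from the point to it = 4.02 mm. The point is not inside any of the regions above, so it lies outside the cross-section (4.02 mm from the nearest boundary).

outside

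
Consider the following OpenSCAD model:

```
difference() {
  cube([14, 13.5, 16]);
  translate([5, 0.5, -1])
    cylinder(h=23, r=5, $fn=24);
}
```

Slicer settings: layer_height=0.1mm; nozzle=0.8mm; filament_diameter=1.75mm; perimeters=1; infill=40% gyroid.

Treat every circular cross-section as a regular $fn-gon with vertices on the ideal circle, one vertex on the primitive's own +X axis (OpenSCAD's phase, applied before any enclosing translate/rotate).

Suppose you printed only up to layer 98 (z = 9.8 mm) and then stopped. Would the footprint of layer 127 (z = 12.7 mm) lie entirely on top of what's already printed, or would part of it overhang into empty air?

entirely on top

Compare the two slices. At z = 9.8: the cube (footprint 14×13.5) is included at this height (area 189.00 mm²); the r=5 cylinder at (5, 0.5) gives a regular 24-gon of circumradius 5 (constant along its height) (area = (24/2)·5.000²·sin(360°/24) = 77.65 mm²); Taking the first minus the rest: starting from the 14×13.5 cube (189.00 mm²), the r=5 cylinder at (5, 0.5) partially overlaps it — only the 43.79 mm² overlap (of its 77.65 mm²) is removed, clipping the outline — area = 145.21 mm². At z = 12.7: the 14×13.5 cube contributes its full rectangle (area 189.00 mm²); the cylinder at (5, 0.5): section is a regular 24-gon, circumradius r=5 (area = (24/2)·5.000²·sin(360°/24) = 77.65 mm²); Taking the first minus the rest: starting from the 14×13.5 cube (189.00 mm²), the r=5 cylinder at (5, 0.5) partially overlaps it — only the 43.79 mm² overlap (of its 77.65 mm²) is removed, clipping the outline — area = 145.21 mm². Checking containment: the cross-section at z = 12.7 is a subset of the cross-section at z = 9.8.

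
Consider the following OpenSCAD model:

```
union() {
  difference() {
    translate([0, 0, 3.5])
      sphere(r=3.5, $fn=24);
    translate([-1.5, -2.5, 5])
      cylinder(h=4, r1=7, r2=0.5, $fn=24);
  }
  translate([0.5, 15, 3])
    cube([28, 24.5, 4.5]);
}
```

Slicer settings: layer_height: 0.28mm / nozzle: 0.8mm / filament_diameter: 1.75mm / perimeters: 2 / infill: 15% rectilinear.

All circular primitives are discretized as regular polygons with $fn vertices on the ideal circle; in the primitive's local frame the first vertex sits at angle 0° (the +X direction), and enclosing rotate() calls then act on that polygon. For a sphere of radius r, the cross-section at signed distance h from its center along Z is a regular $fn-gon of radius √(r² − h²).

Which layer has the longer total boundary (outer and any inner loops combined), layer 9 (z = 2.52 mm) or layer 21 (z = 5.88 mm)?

Layer 9 (z = 2.52): the r=3.5 sphere contributes a regular 24-gon of circumradius √(3.5²−0.98²) = 3.360 (perimeter = 2·24·3.360·sin(180°/24) = 21.05 mm); the cone at (-1.5, -2.5) is absent (z outside [5, 9]); Taking the first minus the rest: none of the subtracted shapes is present at this height, so the r=3.5 sphere is unchanged — boundary = 21.05 mm; the cube at (0.5, 15) is absent (z outside [3, 7.5]); Merging all regions: only the result so far is present, so the union is just that shape — boundary = 21.05 mm. So its perimeter = 21.05 mm. Layer 21 (z = 5.88): the r=3.5 sphere contributes a regular 24-gon of circumradius √(3.5²−2.38²) = 2.566 (perimeter = 2·24·2.566·sin(180°/24) = 16.08 mm); the cone at (-1.5, -2.5): at t=0.220 of its height the radius interpolates to r₁+(r₂−r₁)t = 5.570, giving a regular 24-gon of that circumradius (perimeter = 2·24·5.570·sin(180°/24) = 34.90 mm); After the difference (first − rest): starting from the r=3.5 sphere, the cone at (-1.5, -2.5) covers all of what remains (removes everything) — nothing remains; the 28×24.5 cube at (0.5, 15) contributes its full rectangle (perimeter 105.00 mm); Merging all regions: only the 28×24.5 cube at (0.5, 15) is present, so the union is just that shape — boundary = 105.00 mm. So its perimeter = 105.00 mm. Layer 21 is larger (105.00 vs 21.05 mm).

layer 21 (z = 5.88 mm)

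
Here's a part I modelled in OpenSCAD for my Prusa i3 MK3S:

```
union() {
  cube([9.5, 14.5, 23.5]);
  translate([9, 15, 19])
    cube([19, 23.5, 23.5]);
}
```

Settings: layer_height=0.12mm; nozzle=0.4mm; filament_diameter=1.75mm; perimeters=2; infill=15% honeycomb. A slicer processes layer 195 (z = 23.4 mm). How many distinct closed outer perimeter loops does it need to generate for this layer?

2

At z = 23.4 mm: the cube is present — its section is the full 9.5×14.5 rectangle; the cube at (9, 15) (footprint 19×23.5) is included at this height; Taking the union: the 2 present regions are separate (no shared area or edge), so areas and boundary lengths simply add and each stays a separate island — 2 connected regions. The result has 2 disconnected regions.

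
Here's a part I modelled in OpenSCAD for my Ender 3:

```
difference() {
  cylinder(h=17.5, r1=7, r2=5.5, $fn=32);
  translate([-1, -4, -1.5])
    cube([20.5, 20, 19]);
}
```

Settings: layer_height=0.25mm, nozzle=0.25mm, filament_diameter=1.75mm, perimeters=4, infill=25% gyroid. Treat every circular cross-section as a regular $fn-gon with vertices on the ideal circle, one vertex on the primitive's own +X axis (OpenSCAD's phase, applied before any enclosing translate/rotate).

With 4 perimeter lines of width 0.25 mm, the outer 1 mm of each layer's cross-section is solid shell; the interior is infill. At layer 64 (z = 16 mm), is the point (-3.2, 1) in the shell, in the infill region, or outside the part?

At z = 16 mm: the cone contributes a regular 32-gon of circumradius 5.629 (interpolated between r1=7 and r2=5.5 at t=0.914); the cube at (-1, -4) is present — its section is the full 20.5×20 rectangle; Taking the first minus the rest: starting from the cone, the 20.5×20 cube at (-1, -4) partially overlaps it — only the 54.66 mm² overlap (of its 410.00 mm²) is removed, clipping the outline — 1 connected region. Overall, the cross-section is a single solid region. The nearest boundary edge runs (-1.00, 5.53)→(-1.00, -4.00); distance from the point to it = 2.20 mm. The point is inside the cross-section and 2.20 mm from the nearest boundary — more than the 1 mm shell width (4 × 0.25), so it's in the infill interior.

infill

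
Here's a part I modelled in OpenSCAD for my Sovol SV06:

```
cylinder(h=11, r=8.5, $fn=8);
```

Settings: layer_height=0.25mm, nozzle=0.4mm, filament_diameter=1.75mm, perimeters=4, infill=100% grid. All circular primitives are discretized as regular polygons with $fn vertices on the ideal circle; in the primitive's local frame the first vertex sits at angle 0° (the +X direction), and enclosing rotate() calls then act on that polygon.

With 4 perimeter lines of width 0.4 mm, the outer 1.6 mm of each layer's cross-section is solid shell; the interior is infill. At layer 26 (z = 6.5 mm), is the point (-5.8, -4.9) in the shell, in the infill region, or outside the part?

At z = 6.5 mm: the r=8.5 cylinder gives a regular 8-gon of circumradius 8.5 (constant along its height). Overall, the cross-section is a single solid region. The nearest boundary edge runs (-8.50, 0.00)→(-6.01, -6.01); distance from the point to it = 0.62 mm. The point is inside the cross-section, 0.62 mm from the nearest boundary — within the 1.6 mm shell band (4 × 0.4).

shell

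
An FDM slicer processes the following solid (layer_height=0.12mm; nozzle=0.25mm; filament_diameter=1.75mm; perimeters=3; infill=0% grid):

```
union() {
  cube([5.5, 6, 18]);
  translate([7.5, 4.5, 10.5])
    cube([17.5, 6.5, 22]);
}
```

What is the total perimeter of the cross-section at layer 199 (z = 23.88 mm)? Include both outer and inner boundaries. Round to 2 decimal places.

48.00 mm

At z = 23.88 mm: the cube does not reach this height (z outside [0, 18]); the 17.5×6.5 cube at (7.5, 4.5) contributes its full rectangle (perimeter 48.00 mm); Combining (union): only the 17.5×6.5 cube at (7.5, 4.5) is present, so the union is just that shape — boundary = 48.00 mm. Overall, the cross-section is a single solid region. Total boundary length (outer) = 48.00 mm.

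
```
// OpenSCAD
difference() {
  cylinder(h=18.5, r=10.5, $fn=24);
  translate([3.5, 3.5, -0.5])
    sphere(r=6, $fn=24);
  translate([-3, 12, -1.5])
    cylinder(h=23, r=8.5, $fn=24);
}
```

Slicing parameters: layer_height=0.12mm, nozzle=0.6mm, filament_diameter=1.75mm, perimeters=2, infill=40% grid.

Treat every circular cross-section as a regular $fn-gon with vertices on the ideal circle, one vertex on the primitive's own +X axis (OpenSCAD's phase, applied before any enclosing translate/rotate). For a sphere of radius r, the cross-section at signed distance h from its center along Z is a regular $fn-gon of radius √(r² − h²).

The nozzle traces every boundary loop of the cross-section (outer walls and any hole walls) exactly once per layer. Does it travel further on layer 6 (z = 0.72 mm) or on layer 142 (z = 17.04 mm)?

Layer 6 (z = 0.72): the cylinder: section is a regular 24-gon, circumradius r=10.5 (perimeter = 2·24·10.500·sin(180°/24) = 65.79 mm); the r=6 sphere at (3.5, 3.5) contributes a regular 24-gon of circumradius √(6²−1.22²) = 5.875 (perimeter = 2·24·5.875·sin(180°/24) = 36.81 mm); the r=8.5 cylinder at (-3, 12) gives a regular 24-gon of circumradius 8.5 (constant along its height) (perimeter = 2·24·8.500·sin(180°/24) = 53.25 mm); Taking the first minus the rest: starting from the r=10.5 cylinder, the r=6 sphere at (3.5, 3.5) partially overlaps it — only the 105.83 mm² overlap (of its 107.19 mm²) is removed, clipping the outline; the r=8.5 cylinder at (-3, 12) partially overlaps it — only the 41.21 mm² overlap (of its 224.40 mm²) is removed, clipping the outline — boundary = 72.51 mm. So its perimeter = 72.51 mm. Layer 142 (z = 17.04): the r=10.5 cylinder gives a regular 24-gon of circumradius 10.5 (constant along its height) (perimeter = 2·24·10.500·sin(180°/24) = 65.79 mm); the sphere at (3.5, 3.5) is absent (|z−center|=17.540 > r=6); the r=8.5 cylinder at (-3, 12) gives a regular 24-gon of circumradius 8.5 (constant along its height) (perimeter = 2·24·8.500·sin(180°/24) = 53.25 mm); After the difference (first − rest): starting from the r=10.5 cylinder, the r=8.5 cylinder at (-3, 12) partially overlaps it — only the 63.97 mm² overlap (of its 224.40 mm²) is removed, clipping the outline — boundary = 67.01 mm. So its perimeter = 67.01 mm. Layer 6 is larger (72.51 vs 67.01 mm).

layer 6 (z = 0.72 mm)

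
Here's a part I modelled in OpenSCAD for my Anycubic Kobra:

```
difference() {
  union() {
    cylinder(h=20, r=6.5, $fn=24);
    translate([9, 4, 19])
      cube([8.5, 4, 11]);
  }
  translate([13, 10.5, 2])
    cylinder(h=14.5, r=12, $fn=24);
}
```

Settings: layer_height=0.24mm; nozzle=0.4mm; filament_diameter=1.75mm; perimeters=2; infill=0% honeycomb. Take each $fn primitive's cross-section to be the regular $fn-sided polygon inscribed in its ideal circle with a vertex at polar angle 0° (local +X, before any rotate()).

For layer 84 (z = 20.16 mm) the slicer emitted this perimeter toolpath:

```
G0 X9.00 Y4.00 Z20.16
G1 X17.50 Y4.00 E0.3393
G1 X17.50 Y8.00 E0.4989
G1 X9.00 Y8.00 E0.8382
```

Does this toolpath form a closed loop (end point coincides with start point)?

no

Start point (G0): (9.00, 4.00). End point (last G1): the path does not return to the start — open.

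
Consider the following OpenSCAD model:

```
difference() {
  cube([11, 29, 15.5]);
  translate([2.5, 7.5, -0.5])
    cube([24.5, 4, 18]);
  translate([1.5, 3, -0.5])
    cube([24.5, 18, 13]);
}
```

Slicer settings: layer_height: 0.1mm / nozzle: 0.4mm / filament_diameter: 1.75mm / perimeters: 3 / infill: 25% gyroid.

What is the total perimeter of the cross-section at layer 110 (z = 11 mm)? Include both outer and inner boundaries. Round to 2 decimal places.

99.00 mm

At z = 11 mm: the cube (footprint 11×29) is included at this height (perimeter 80.00 mm); the 24.5×4 cube at (2.5, 7.5) contributes its full rectangle (perimeter 57.00 mm); the cube at (1.5, 3) is present — its section is the full 24.5×18 rectangle (perimeter 85.00 mm); Taking the first minus the rest: starting from the 11×29 cube, the 24.5×4 cube at (2.5, 7.5) partially overlaps it — only the 34.00 mm² overlap (of its 98.00 mm²) is removed, clipping the outline; the 24.5×18 cube at (1.5, 3) partially overlaps it — only the 137.00 mm² overlap (of its 441.00 mm²) is removed, clipping the outline — boundary = 99.00 mm. Overall, the cross-section is a single solid region. Total boundary length (outer) = 99.00 mm.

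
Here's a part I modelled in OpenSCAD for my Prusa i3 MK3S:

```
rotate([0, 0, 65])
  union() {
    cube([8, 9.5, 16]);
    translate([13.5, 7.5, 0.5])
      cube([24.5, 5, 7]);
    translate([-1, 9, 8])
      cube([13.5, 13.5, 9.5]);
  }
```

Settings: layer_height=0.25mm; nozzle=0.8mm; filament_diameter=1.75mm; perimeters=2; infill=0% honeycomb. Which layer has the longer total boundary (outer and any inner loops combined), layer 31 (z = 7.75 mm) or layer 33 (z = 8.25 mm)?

Layer 31 (z = 7.75): the cube is present — its section is the full 8×9.5 rectangle (perimeter 35.00 mm); the cube at (13.5, 7.5) does not reach this height (z outside [0.5, 7.5]); the cube at (-1, 9) does not reach this height (z outside [8, 17.5]); Combining (union): only the 8×9.5 cube is present, so the union is just that shape — boundary = 35.00 mm; (whole slice rotated 65° about Z — lengths, areas and connectivity unchanged). So its perimeter = 35.00 mm. Layer 33 (z = 8.25): the 8×9.5 cube contributes its full rectangle (perimeter 35.00 mm); the cube at (13.5, 7.5) is absent (z outside [0.5, 7.5]); the cube at (-1, 9) is present — its section is the full 13.5×13.5 rectangle (perimeter 54.00 mm); Merging all regions: the regions partially overlap (shared area 4.00 mm²), so the edge portions inside another operand are dropped and the merged outline is re-measured after clipping — boundary = 72.00 mm; (whole slice rotated 65° about Z — lengths, areas and connectivity unchanged). So its perimeter = 72.00 mm. Layer 33 is larger (72.00 vs 35.00 mm).

layer 33 (z = 8.25 mm)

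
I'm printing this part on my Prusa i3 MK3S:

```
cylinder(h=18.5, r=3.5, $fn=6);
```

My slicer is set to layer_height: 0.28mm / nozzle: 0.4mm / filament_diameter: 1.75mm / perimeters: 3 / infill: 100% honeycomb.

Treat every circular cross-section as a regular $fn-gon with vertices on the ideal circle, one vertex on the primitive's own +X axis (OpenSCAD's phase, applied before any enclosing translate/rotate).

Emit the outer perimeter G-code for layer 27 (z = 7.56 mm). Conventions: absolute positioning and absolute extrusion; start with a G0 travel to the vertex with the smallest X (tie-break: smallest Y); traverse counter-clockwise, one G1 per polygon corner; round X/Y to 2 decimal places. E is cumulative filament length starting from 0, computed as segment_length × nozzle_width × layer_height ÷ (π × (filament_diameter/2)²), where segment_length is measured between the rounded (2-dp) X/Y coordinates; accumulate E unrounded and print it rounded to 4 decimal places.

At z = 7.56 mm: the r=3.5 cylinder gives a regular 6-gon of circumradius 3.5 (constant along its height). The outline is a single polygon with 6 vertices. Extrusion per mm of travel: 0.4 × 0.28 / (π × 0.875²) = 0.046564. Accumulating E over each segment gives final E = 0.9777.

G0 X-3.50 Y0.00 Z7.56
G1 X-1.75 Y-3.03 E0.1629
G1 X1.75 Y-3.03 E0.3259
G1 X3.50 Y0.00 E0.4888
G1 X1.75 Y3.03 E0.6518
G1 X-1.75 Y3.03 E0.8147
G1 X-3.50 Y0.00 E0.9777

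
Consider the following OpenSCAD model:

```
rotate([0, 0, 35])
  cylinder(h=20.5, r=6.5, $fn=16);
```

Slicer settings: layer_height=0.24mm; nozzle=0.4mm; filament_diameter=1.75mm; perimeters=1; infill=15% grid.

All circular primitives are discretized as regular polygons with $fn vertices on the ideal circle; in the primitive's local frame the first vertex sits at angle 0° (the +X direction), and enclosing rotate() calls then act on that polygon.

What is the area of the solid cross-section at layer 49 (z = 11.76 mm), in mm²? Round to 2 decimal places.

At z = 11.76 mm: the r=6.5 cylinder gives a regular 16-gon of circumradius 6.5 (constant along its height) (area = (16/2)·6.500²·sin(360°/16) = 129.35 mm²); (whole slice rotated 35° about Z — lengths, areas and connectivity unchanged). Overall, the cross-section is a single solid region. Net area = 129.35 mm².

129.35 mm²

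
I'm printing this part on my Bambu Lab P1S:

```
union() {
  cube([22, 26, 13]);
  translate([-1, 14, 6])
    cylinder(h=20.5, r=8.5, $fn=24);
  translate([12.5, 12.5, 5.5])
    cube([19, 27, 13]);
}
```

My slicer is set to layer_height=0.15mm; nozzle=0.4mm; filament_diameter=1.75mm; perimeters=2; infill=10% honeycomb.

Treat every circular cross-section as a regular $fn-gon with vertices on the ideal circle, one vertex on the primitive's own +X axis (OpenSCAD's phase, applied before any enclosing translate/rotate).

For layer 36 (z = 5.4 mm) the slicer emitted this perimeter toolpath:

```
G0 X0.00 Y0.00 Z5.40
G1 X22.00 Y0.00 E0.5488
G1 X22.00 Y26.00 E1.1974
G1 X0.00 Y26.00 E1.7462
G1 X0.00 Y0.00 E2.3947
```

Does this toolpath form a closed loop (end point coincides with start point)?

yes

Start point (G0): (0.00, 0.00). End point (last G1): the path returns to the start — closed.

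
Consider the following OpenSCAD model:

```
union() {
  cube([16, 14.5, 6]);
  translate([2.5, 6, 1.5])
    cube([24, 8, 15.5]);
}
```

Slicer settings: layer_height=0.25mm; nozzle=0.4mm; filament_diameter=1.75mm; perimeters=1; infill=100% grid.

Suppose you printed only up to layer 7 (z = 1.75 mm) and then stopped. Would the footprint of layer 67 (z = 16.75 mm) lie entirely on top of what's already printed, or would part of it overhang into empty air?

entirely on top

Compare the two slices. At z = 1.75: the cube (footprint 16×14.5) is included at this height (area 232.00 mm²); the cube at (2.5, 6) (footprint 24×8) is included at this height (area 192.00 mm²); Taking the union: the regions partially overlap — summed areas 424.00 mm² minus the doubly-counted overlap 108.00 mm² gives 316.00 mm² — area = 316.00 mm². At z = 16.75: the cube does not reach this height (z outside [0, 6]); the 24×8 cube at (2.5, 6) contributes its full rectangle (area 192.00 mm²); Taking the union: only the 24×8 cube at (2.5, 6) is present, so the union is just that shape — area = 192.00 mm². Checking containment: the cross-section at z = 16.75 is a subset of the cross-section at z = 1.75.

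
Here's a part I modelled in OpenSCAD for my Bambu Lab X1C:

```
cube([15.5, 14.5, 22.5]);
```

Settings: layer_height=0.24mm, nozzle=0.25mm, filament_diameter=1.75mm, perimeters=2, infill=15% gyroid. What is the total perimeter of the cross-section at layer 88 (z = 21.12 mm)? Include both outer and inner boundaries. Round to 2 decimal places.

At z = 21.12 mm: the cube (footprint 15.5×14.5) is included at this height (perimeter 60.00 mm). Overall, the cross-section is a single solid region. Total boundary length (outer) = 60.00 mm.

60.00 mm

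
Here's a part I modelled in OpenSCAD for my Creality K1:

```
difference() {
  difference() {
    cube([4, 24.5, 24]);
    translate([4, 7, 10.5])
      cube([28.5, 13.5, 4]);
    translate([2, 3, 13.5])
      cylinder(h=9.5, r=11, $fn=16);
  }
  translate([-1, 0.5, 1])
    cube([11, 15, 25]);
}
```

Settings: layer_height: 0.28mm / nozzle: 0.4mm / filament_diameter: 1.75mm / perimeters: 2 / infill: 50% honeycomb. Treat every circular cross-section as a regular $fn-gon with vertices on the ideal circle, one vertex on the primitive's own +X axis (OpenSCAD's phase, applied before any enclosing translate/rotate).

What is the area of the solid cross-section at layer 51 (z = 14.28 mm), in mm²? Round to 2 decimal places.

At z = 14.28 mm: the cube (footprint 4×24.5) is included at this height (area 98.00 mm²); the cube at (4, 7) is present — its section is the full 28.5×13.5 rectangle (area 384.75 mm²); the r=11 cylinder at (2, 3) contributes a regular 16-gon of circumradius 11 (area = (16/2)·11.000²·sin(360°/16) = 370.44 mm²); Taking the first minus the rest: starting from the 4×24.5 cube (98.00 mm²), the 28.5×13.5 cube at (4, 7) misses the remaining region (no effect); the r=11 cylinder at (2, 3) partially overlaps it — only the 55.20 mm² overlap (of its 370.44 mm²) is removed, clipping the outline — area = 42.80 mm²; the 11×15 cube at (-1, 0.5) contributes its full rectangle (area 165.00 mm²); Subtracting the remaining from the first: starting from that combined region (42.80 mm²), the 11×15 cube at (-1, 0.5) partially overlaps it — only the 6.80 mm² overlap (of its 165.00 mm²) is removed, clipping the outline — area = 36.00 mm². Overall, the cross-section is a single solid region. Net area = 36.00 mm².

36.00 mm²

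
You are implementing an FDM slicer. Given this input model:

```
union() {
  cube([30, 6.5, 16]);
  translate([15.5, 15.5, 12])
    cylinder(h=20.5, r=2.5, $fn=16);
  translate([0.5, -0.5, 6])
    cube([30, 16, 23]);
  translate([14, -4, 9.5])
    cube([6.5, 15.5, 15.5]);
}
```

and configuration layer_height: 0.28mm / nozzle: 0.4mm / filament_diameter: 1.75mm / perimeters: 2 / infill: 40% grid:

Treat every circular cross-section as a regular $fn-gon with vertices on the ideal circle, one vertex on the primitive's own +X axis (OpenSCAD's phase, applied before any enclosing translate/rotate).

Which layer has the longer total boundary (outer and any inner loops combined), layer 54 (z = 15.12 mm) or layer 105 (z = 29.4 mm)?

layer 54 (z = 15.12 mm)

Layer 54 (z = 15.12): the cube (footprint 30×6.5) is included at this height (perimeter 73.00 mm); the r=2.5 cylinder at (15.5, 15.5) contributes a regular 16-gon of circumradius 2.5 (perimeter = 2·16·2.500·sin(180°/16) = 15.61 mm); the cube at (0.5, -0.5) is present — its section is the full 30×16 rectangle (perimeter 92.00 mm); the cube at (14, -4) is present — its section is the full 6.5×15.5 rectangle (perimeter 44.00 mm); Merging all regions: the regions partially overlap (shared area 279.32 mm²), so the edge portions inside another operand are dropped and the merged outline is re-measured after clipping — boundary = 102.80 mm. So its perimeter = 102.80 mm. Layer 105 (z = 29.4): the cube does not reach this height (z outside [0, 16]); the r=2.5 cylinder at (15.5, 15.5) gives a regular 16-gon of circumradius 2.5 (constant along its height) (perimeter = 2·16·2.500·sin(180°/16) = 15.61 mm); the cube at (0.5, -0.5) is not intersected at this z (z outside [6, 29]); the cube at (14, -4) does not reach this height (z outside [9.5, 25]); Taking the union: only the r=2.5 cylinder at (15.5, 15.5) is present, so the union is just that shape — boundary = 15.61 mm. So its perimeter = 15.61 mm. Layer 54 is larger (102.80 vs 15.61 mm).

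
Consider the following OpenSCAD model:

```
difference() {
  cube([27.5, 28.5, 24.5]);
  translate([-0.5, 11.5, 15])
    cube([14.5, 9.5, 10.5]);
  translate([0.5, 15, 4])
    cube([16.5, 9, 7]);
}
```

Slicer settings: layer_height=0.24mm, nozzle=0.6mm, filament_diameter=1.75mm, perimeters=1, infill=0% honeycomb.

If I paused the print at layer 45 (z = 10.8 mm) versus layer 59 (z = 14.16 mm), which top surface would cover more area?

Layer 45 (z = 10.8): the 27.5×28.5 cube contributes its full rectangle (area 783.75 mm²); the cube at (-0.5, 11.5) does not reach this height (z outside [15, 25.5]); the 16.5×9 cube at (0.5, 15) contributes its full rectangle (area 148.50 mm²); After the difference (first − rest): starting from the 27.5×28.5 cube (783.75 mm²), the 16.5×9 cube at (0.5, 15) lies wholly inside it (removes its full 148.50 mm² and its 51.00 mm outline becomes a hole wall) — area = 635.25 mm². So its area = 635.25 mm². Layer 59 (z = 14.16): the 27.5×28.5 cube contributes its full rectangle (area 783.75 mm²); the cube at (-0.5, 11.5) does not reach this height (z outside [15, 25.5]); the cube at (0.5, 15) is not intersected at this z (z outside [4, 11]); After the difference (first − rest): none of the subtracted shapes is present at this height, so the 27.5×28.5 cube is unchanged — area = 783.75 mm². So its area = 783.75 mm². Layer 59 is larger (783.75 vs 635.25 mm²).

layer 59 (z = 14.16 mm)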